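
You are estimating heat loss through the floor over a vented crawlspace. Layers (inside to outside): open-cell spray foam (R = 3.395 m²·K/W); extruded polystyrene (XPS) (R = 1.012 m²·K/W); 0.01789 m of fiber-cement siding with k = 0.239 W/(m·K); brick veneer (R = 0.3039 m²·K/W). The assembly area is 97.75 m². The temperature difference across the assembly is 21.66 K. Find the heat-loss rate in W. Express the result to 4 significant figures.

442.4 W

0.01789/0.239 = 0.074854
R_total = 3.395 + 1.012 + 0.074854 + 0.3039 = 4.7858 m²·K/W
Q = A·ΔT/R = 97.75 × 21.66 / 4.7858 = 442.41 W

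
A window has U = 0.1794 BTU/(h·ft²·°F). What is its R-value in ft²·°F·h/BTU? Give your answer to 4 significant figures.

R = 1/U = 1/0.1794 = 5.5741

5.574 ft²·°F·h/BTU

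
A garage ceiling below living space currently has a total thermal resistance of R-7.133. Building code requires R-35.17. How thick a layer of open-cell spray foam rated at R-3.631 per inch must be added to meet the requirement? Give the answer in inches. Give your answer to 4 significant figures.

7.722 in

ΔR = 35.17 − 7.133 = 28.037 ft²·°F·h/BTU
L = ΔR / (R/in) = 28.037/3.631 = 7.7216 in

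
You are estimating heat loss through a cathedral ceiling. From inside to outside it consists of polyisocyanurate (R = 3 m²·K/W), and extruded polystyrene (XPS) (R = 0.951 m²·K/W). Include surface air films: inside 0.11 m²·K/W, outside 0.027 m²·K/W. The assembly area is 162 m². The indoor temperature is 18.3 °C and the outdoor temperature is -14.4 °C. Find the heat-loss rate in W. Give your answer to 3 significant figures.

R_total = 0.11 + 3 + 0.951 + 0.027 = 4.088 m²·K/W
Q = A·ΔT/R = 162 × (18.3 − (-14.4)) / 4.088 = 1296 W

1300 W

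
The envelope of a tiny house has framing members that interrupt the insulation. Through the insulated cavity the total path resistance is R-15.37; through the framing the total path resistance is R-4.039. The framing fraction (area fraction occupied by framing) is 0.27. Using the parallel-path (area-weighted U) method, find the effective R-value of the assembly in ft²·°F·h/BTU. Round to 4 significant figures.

8.746 ft²·°F·h/BTU

U_eff = 0.73/15.37 + 0.27/4.039 = 0.047495 + 0.066848 = 0.11434
R_eff = 1/U_eff = 8.7456 ft²·°F·h/BTU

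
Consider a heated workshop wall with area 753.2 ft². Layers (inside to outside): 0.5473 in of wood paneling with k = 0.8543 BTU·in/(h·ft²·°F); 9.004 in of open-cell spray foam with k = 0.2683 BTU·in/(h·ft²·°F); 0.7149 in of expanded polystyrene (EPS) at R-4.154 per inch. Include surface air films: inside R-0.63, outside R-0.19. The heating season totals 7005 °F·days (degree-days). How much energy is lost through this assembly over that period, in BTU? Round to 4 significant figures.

0.5473/0.8543 = 0.64064
9.004/0.2683 = 33.559
0.7149 × 4.154 = 2.9697
R_total = 0.63 + 0.64064 + 33.559 + 2.9697 + 0.19 = 37.99 ft²·°F·h/BTU
E = A × HDD × 24 / R = 753.2 × 7005 × 24 / 37.99 = 3333200 BTU

3333000 BTU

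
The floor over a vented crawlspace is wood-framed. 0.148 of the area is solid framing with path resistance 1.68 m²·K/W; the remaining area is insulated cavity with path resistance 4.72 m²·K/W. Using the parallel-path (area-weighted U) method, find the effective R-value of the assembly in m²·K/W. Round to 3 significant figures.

U_eff = 0.852/4.72 + 0.148/1.68 = 0.1805 + 0.0881 = 0.2686
R_eff = 1/U_eff = 3.723 m²·K/W

3.72 m²·K/W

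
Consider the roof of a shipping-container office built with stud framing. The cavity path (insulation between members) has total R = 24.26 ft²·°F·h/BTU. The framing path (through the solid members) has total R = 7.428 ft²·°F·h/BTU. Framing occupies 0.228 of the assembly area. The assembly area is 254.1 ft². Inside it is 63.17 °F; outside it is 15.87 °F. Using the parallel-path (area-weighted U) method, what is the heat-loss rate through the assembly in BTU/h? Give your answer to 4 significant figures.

U_eff = 0.772/24.26 + 0.228/7.428 = 0.031822 + 0.030695 = 0.062517
R_eff = 1/U_eff = 15.996 ft²·°F·h/BTU
Q = 254.1 × (63.17 − 15.87) / 15.996 = 751.38 BTU/h

751.4 BTU/h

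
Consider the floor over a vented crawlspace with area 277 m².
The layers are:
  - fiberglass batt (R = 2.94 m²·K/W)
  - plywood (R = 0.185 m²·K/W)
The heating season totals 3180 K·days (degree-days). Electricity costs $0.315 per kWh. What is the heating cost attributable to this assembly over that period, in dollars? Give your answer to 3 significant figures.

2130 dollars

R_total = 2.94 + 0.185 = 3.125 m²·K/W
E = A × HDD × 24 / R / 1000 = 277 × 3180 × 24 / 3.125 / 1000 = 6765 kWh
Cost = 6765 × 0.315 = $2131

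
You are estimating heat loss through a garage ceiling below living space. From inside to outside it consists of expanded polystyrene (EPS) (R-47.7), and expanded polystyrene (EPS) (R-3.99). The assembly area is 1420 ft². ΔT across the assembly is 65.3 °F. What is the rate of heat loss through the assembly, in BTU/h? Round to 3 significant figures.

R_total = 47.7 + 3.99 = 51.69 ft²·°F·h/BTU
Q = A·ΔT/R = 1420 × 65.3 / 51.69 = 1794 BTU/h

1790 BTU/h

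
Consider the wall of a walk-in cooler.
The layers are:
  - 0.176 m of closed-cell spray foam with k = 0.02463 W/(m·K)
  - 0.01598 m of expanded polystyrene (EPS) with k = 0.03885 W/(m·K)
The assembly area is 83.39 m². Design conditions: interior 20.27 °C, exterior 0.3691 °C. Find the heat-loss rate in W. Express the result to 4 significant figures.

219.6 W

0.176/0.02463 = 7.1458
0.01598/0.03885 = 0.41133
R_total = 7.1458 + 0.41133 = 7.5571 m²·K/W
Q = A·ΔT/R = 83.39 × (20.27 − 0.3691) / 7.5571 = 219.6 W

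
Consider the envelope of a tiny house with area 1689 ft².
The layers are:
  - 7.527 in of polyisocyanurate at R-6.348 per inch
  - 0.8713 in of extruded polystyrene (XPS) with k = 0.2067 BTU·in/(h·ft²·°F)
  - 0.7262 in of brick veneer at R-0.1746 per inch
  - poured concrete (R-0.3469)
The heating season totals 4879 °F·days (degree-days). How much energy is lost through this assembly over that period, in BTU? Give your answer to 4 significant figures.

7.527 × 6.348 = 47.781
0.8713/0.2067 = 4.2153
0.7262 × 0.1746 = 0.12679
R_total = 47.781 + 4.2153 + 0.12679 + 0.3469 = 52.47 ft²·°F·h/BTU
E = A × HDD × 24 / R = 1689 × 4879 × 24 / 52.47 = 3769300 BTU

3769000 BTU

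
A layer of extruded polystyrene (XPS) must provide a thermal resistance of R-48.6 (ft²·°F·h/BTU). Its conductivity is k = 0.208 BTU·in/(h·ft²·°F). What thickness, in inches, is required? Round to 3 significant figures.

L = R × k = 48.6 × 0.208 = 10.11 in

10.1 in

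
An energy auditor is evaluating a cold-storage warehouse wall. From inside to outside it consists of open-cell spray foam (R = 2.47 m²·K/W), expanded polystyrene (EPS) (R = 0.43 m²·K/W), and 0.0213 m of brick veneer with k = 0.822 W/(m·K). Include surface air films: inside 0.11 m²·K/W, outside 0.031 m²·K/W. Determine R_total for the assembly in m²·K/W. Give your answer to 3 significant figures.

3.07 m²·K/W

0.0213/0.822 = 0.02591
R_total = 0.11 + 2.47 + 0.43 + 0.02591 + 0.031 = 3.067 m²·K/W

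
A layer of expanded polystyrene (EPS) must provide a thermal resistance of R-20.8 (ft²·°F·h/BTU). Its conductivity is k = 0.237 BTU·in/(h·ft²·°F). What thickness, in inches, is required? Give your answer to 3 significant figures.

L = R × k = 20.8 × 0.237 = 4.93 in

4.93 in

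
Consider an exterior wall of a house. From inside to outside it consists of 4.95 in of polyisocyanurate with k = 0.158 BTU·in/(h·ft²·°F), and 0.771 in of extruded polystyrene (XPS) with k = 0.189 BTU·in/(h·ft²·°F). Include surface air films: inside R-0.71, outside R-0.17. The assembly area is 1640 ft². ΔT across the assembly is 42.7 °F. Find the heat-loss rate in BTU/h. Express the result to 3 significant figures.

1930 BTU/h

4.95/0.158 = 31.33
0.771/0.189 = 4.079
R_total = 0.71 + 31.33 + 4.079 + 0.17 = 36.29 ft²·°F·h/BTU
Q = A·ΔT/R = 1640 × 42.7 / 36.29 = 1930 BTU/h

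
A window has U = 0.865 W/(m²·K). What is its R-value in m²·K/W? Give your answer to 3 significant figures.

1.16 m²·K/W

R = 1/U = 1/0.865 = 1.156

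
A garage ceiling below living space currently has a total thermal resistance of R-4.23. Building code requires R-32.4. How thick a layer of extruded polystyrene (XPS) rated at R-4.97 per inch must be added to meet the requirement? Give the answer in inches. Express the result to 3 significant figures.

5.67 in

ΔR = 32.4 − 4.23 = 28.17 ft²·°F·h/BTU
L = ΔR / (R/in) = 28.17/4.97 = 5.668 in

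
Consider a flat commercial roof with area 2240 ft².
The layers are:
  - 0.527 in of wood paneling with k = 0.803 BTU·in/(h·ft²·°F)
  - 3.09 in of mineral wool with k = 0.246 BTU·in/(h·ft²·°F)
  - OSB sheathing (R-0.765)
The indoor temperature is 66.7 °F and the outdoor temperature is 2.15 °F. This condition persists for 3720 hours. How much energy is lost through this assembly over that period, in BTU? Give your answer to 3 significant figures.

38500000 BTU

0.527/0.803 = 0.6563
3.09/0.246 = 12.56
R_total = 0.6563 + 12.56 + 0.765 = 13.98 ft²·°F·h/BTU
Q = 2240 × (66.7 − 2.15) / 13.98 = 10340 BTU/h
E = 10340 × 3720 = 38470000 BTU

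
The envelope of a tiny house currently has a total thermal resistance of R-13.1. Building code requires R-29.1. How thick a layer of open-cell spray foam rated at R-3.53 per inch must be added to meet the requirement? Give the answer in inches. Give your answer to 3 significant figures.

4.53 in

ΔR = 29.1 − 13.1 = 16 ft²·°F·h/BTU
L = ΔR / (R/in) = 16/3.53 = 4.533 in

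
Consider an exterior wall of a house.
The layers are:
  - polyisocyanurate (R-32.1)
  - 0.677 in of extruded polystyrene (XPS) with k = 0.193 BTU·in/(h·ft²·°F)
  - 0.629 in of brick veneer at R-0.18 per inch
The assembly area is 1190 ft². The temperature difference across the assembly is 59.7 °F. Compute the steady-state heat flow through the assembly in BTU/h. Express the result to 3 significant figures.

0.677/0.193 = 3.508
0.629 × 0.18 = 0.1132
R_total = 32.1 + 3.508 + 0.1132 = 35.72 ft²·°F·h/BTU
Q = A·ΔT/R = 1190 × 59.7 / 35.72 = 1989 BTU/h

1990 BTU/h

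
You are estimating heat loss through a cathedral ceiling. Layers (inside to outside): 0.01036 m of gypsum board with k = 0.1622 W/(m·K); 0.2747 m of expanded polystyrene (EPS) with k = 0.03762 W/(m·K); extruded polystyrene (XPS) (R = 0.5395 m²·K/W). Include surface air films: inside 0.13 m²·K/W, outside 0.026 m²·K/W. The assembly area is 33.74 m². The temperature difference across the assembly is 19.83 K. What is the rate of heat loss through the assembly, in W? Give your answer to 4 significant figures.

0.01036/0.1622 = 0.063872
0.2747/0.03762 = 7.302
R_total = 0.13 + 0.063872 + 7.302 + 0.5395 + 0.026 = 8.0613 m²·K/W
Q = A·ΔT/R = 33.74 × 19.83 / 8.0613 = 82.997 W

83.00 W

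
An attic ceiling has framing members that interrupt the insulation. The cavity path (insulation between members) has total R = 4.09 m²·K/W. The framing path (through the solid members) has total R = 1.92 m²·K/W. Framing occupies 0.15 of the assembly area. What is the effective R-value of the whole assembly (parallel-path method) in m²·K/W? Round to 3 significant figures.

3.50 m²·K/W

U_eff = 0.85/4.09 + 0.15/1.92 = 0.2078 + 0.07812 = 0.2859
R_eff = 1/U_eff = 3.497 m²·K/W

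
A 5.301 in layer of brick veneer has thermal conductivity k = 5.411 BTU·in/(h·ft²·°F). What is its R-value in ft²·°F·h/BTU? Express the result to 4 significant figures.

R = L/k = 5.301/5.411 = 0.97967 ft²·°F·h/BTU

0.9797 ft²·°F·h/BTU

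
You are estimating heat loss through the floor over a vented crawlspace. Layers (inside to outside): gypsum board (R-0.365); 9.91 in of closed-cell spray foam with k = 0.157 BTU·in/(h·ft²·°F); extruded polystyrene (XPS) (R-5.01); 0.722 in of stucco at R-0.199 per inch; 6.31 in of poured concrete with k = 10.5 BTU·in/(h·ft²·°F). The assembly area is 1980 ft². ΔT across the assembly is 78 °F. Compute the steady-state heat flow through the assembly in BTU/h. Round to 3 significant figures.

9.91/0.157 = 63.12
0.722 × 0.199 = 0.1437
6.31/10.5 = 0.601
R_total = 0.365 + 63.12 + 5.01 + 0.1437 + 0.601 = 69.24 ft²·°F·h/BTU
Q = A·ΔT/R = 1980 × 78 / 69.24 = 2230 BTU/h

2230 BTU/h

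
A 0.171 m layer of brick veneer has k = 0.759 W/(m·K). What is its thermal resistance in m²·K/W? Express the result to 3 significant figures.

R = L/k = 0.171/0.759 = 0.2253 m²·K/W

0.225 m²·K/W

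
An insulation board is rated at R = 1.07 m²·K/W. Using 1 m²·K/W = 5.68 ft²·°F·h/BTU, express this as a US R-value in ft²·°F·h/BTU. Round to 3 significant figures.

6.08 ft²·°F·h/BTU

R_US = 1.07 × 5.68 = 6.078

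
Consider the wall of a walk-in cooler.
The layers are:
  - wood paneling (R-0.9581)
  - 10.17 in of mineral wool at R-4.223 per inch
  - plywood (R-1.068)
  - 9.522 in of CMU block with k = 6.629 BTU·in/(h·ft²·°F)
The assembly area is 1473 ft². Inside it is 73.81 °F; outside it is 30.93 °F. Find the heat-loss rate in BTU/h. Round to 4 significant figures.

10.17 × 4.223 = 42.948
9.522/6.629 = 1.4364
R_total = 0.9581 + 42.948 + 1.068 + 1.4364 = 46.41 ft²·°F·h/BTU
Q = A·ΔT/R = 1473 × (73.81 − 30.93) / 46.41 = 1360.9 BTU/h

1361 BTU/h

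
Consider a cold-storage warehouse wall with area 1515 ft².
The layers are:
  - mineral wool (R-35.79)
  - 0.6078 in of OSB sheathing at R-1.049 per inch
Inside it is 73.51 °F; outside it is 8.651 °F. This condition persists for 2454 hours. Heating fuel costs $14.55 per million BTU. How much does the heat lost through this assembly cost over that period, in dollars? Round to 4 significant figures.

0.6078 × 1.049 = 0.63758
R_total = 35.79 + 0.63758 = 36.428 ft²·°F·h/BTU
Q = 1515 × (73.51 − 8.651) / 36.428 = 2697.4 BTU/h
E = 2697.4 × 2454 = 6619500 BTU
Cost = 6619500/10⁶ × 14.55 = $96.314

96.31 dollars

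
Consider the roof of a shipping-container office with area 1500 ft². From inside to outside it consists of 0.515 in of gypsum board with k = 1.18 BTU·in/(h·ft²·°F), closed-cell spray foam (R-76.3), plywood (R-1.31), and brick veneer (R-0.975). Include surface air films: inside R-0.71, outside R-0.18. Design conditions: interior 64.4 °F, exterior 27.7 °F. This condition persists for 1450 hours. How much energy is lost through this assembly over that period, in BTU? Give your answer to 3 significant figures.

0.515/1.18 = 0.4364
R_total = 0.71 + 0.4364 + 76.3 + 1.31 + 0.975 + 0.18 = 79.91 ft²·°F·h/BTU
Q = 1500 × (64.4 − 27.7) / 79.91 = 688.9 BTU/h
E = 688.9 × 1450 = 998900 BTU

999000 BTU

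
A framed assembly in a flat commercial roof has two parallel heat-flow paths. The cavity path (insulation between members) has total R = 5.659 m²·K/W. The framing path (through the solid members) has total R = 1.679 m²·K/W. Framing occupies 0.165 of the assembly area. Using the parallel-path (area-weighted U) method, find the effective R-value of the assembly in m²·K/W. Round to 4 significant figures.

4.068 m²·K/W

U_eff = 0.835/5.659 + 0.165/1.679 = 0.14755 + 0.098273 = 0.24583
R_eff = 1/U_eff = 4.0679 m²·K/W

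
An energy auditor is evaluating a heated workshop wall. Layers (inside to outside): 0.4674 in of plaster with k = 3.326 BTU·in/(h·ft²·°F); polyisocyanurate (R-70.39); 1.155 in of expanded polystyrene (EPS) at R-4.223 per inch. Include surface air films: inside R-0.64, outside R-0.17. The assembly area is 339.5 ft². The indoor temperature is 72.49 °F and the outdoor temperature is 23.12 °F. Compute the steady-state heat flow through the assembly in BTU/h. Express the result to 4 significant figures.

0.4674/3.326 = 0.14053
1.155 × 4.223 = 4.8776
R_total = 0.64 + 0.14053 + 70.39 + 4.8776 + 0.17 = 76.218 ft²·°F·h/BTU
Q = A·ΔT/R = 339.5 × (72.49 − 23.12) / 76.218 = 219.91 BTU/h

219.9 BTU/h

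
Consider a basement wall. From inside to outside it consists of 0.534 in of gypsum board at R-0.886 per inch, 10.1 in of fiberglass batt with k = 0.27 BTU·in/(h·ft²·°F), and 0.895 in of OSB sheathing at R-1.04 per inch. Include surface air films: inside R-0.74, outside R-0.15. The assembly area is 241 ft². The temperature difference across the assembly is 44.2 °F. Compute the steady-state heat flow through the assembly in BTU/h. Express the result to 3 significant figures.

268 BTU/h

0.534 × 0.886 = 0.4731
10.1/0.27 = 37.41
0.895 × 1.04 = 0.9308
R_total = 0.74 + 0.4731 + 37.41 + 0.9308 + 0.15 = 39.7 ft²·°F·h/BTU
Q = A·ΔT/R = 241 × 44.2 / 39.7 = 268.3 BTU/h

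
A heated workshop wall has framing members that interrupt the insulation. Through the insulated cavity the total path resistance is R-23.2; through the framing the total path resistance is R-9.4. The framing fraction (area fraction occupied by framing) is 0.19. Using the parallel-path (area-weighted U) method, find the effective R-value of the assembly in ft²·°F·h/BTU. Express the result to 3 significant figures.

U_eff = 0.81/23.2 + 0.19/9.4 = 0.03491 + 0.02021 = 0.05513
R_eff = 1/U_eff = 18.14 ft²·°F·h/BTU

18.1 ft²·°F·h/BTU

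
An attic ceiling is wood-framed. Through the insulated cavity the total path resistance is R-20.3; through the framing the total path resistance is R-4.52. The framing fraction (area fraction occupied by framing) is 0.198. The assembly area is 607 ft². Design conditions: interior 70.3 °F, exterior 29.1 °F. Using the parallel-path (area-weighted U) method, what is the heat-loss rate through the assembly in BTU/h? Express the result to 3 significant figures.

U_eff = 0.802/20.3 + 0.198/4.52 = 0.03951 + 0.04381 = 0.08331
R_eff = 1/U_eff = 12 ft²·°F·h/BTU
Q = 607 × (70.3 − 29.1) / 12 = 2084 BTU/h

2080 BTU/h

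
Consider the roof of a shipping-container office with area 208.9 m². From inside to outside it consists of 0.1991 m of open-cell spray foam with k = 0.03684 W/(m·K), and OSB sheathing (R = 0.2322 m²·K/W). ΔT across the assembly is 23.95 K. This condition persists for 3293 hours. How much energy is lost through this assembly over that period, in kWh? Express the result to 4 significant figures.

2923 kWh

0.1991/0.03684 = 5.4045
R_total = 5.4045 + 0.2322 = 5.6367 m²·K/W
Q = 208.9 × 23.95 / 5.6367 = 887.61 W
E = 887.61 W × 3293 h / 1000 = 2922.9 kWh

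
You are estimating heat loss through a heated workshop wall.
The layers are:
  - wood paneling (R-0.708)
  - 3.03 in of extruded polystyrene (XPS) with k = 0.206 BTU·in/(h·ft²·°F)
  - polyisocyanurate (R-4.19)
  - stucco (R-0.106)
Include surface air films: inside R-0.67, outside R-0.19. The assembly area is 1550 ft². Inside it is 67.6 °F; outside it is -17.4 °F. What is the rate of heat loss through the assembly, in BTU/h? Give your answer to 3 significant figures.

3.03/0.206 = 14.71
R_total = 0.67 + 0.708 + 14.71 + 4.19 + 0.106 + 0.19 = 20.57 ft²·°F·h/BTU
Q = A·ΔT/R = 1550 × (67.6 − (-17.4)) / 20.57 = 6404 BTU/h

6400 BTU/h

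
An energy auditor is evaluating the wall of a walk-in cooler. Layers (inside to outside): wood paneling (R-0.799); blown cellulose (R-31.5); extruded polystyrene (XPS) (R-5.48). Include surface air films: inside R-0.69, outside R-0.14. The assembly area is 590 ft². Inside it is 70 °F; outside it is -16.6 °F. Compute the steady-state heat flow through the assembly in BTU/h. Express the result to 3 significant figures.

R_total = 0.69 + 0.799 + 31.5 + 5.48 + 0.14 = 38.61 ft²·°F·h/BTU
Q = A·ΔT/R = 590 × (70 − (-16.6)) / 38.61 = 1323 BTU/h

1320 BTU/h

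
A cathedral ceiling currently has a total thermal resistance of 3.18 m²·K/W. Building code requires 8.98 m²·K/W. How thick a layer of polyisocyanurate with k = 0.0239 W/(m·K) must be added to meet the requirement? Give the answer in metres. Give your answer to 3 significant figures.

0.139 m

ΔR = 8.98 − 3.18 = 5.8 m²·K/W
L = ΔR × k = 5.8 × 0.0239 = 0.1386 m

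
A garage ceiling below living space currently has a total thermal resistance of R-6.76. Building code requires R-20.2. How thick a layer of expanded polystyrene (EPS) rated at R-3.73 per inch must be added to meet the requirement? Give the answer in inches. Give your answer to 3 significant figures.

ΔR = 20.2 − 6.76 = 13.44 ft²·°F·h/BTU
L = ΔR / (R/in) = 13.44/3.73 = 3.603 in

3.60 in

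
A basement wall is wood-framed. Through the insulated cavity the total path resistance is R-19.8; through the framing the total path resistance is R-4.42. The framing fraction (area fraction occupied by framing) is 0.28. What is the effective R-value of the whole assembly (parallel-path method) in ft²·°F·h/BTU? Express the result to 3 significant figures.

U_eff = 0.72/19.8 + 0.28/4.42 = 0.03636 + 0.06335 = 0.09971
R_eff = 1/U_eff = 10.03 ft²·°F·h/BTU

10.0 ft²·°F·h/BTU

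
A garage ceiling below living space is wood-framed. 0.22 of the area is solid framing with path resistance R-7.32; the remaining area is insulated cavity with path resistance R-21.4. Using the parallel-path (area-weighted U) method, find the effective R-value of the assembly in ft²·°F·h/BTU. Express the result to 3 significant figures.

U_eff = 0.78/21.4 + 0.22/7.32 = 0.03645 + 0.03005 = 0.0665
R_eff = 1/U_eff = 15.04 ft²·°F·h/BTU

15.0 ft²·°F·h/BTU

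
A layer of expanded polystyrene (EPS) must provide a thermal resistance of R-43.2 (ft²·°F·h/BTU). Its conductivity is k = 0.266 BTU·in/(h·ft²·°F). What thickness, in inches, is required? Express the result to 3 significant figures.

L = R × k = 43.2 × 0.266 = 11.49 in

11.5 in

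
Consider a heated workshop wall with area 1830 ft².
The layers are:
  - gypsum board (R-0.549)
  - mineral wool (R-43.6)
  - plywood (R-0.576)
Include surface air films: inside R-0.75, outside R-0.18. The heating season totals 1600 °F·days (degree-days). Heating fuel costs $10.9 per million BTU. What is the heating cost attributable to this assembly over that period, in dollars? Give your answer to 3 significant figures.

16.8 dollars

R_total = 0.75 + 0.549 + 43.6 + 0.576 + 0.18 = 45.66 ft²·°F·h/BTU
E = A × HDD × 24 / R = 1830 × 1600 × 24 / 45.66 = 1539000 BTU
Cost = 1539000/10⁶ × 10.9 = $16.78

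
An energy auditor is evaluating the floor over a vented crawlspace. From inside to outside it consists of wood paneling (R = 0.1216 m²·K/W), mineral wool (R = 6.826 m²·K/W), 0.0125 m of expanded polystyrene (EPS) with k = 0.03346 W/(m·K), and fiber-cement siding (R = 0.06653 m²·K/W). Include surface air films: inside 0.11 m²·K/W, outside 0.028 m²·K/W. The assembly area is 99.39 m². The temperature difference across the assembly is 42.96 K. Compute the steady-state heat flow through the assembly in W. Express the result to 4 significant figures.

0.0125/0.03346 = 0.37358
R_total = 0.11 + 0.1216 + 6.826 + 0.37358 + 0.06653 + 0.028 = 7.5257 m²·K/W
Q = A·ΔT/R = 99.39 × 42.96 / 7.5257 = 567.36 W

567.4 W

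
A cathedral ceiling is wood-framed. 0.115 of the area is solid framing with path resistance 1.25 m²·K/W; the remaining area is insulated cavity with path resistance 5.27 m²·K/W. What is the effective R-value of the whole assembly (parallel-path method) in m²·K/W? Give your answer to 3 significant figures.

U_eff = 0.885/5.27 + 0.115/1.25 = 0.1679 + 0.092 = 0.2599
R_eff = 1/U_eff = 3.847 m²·K/W

3.85 m²·K/W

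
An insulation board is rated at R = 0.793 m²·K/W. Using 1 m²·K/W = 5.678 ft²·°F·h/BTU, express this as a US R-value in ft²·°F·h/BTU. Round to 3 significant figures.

R_US = 0.793 × 5.678 = 4.503

4.50 ft²·°F·h/BTU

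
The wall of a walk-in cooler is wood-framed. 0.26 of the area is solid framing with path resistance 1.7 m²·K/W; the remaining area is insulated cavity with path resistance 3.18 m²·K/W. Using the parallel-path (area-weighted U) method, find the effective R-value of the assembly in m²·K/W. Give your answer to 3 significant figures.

U_eff = 0.74/3.18 + 0.26/1.7 = 0.2327 + 0.1529 = 0.3856
R_eff = 1/U_eff = 2.593 m²·K/W

2.59 m²·K/W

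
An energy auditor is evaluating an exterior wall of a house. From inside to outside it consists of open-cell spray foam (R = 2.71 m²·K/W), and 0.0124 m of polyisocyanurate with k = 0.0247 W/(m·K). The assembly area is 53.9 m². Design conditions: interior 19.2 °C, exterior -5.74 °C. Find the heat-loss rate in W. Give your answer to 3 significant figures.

419 W

0.0124/0.0247 = 0.502
R_total = 2.71 + 0.502 = 3.212 m²·K/W
Q = A·ΔT/R = 53.9 × (19.2 − (-5.74)) / 3.212 = 418.5 W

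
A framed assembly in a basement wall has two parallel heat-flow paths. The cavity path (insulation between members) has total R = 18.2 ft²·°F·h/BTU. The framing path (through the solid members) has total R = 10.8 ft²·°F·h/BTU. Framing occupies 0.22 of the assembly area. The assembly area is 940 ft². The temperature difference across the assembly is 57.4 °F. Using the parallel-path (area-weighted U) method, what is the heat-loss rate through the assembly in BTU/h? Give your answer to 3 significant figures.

U_eff = 0.78/18.2 + 0.22/10.8 = 0.04286 + 0.02037 = 0.06323
R_eff = 1/U_eff = 15.82 ft²·°F·h/BTU
Q = 940 × 57.4 / 15.82 = 3412 BTU/h

3410 BTU/h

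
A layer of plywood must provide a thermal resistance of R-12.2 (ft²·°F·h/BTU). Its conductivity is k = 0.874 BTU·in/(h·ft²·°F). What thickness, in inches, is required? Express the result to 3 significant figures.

L = R × k = 12.2 × 0.874 = 10.66 in

10.7 in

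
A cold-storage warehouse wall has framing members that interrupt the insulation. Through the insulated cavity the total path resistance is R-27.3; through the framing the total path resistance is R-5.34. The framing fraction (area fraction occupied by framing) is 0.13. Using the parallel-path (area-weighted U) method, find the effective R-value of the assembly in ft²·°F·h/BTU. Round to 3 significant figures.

U_eff = 0.87/27.3 + 0.13/5.34 = 0.03187 + 0.02434 = 0.05621
R_eff = 1/U_eff = 17.79 ft²·°F·h/BTU

17.8 ft²·°F·h/BTU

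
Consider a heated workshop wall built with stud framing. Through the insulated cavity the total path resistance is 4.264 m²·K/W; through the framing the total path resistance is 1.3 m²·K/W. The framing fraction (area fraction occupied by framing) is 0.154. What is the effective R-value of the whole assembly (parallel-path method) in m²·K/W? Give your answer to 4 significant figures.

U_eff = 0.846/4.264 + 0.154/1.3 = 0.19841 + 0.11846 = 0.31687
R_eff = 1/U_eff = 3.1559 m²·K/W

3.156 m²·K/W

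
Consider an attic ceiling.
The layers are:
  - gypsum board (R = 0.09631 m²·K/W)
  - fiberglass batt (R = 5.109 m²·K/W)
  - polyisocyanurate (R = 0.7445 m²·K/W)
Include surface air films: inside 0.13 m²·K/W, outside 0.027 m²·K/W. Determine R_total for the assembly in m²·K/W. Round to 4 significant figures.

6.107 m²·K/W

R_total = 0.13 + 0.09631 + 5.109 + 0.7445 + 0.027 = 6.1068 m²·K/W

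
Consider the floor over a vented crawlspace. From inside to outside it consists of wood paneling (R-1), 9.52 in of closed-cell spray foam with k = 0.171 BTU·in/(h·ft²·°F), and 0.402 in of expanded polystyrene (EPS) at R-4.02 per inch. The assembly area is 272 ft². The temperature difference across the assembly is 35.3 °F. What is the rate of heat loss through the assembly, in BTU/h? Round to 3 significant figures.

9.52/0.171 = 55.67
0.402 × 4.02 = 1.616
R_total = 1 + 55.67 + 1.616 = 58.29 ft²·°F·h/BTU
Q = A·ΔT/R = 272 × 35.3 / 58.29 = 164.7 BTU/h

165 BTU/h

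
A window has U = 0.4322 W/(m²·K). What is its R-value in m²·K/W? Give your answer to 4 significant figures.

2.314 m²·K/W

R = 1/U = 1/0.4322 = 2.3137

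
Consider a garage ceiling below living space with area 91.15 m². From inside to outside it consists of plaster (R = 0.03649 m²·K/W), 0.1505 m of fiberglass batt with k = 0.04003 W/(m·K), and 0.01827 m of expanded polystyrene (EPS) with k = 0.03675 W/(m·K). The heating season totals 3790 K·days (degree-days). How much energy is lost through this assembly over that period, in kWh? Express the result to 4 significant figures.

0.1505/0.04003 = 3.7597
0.01827/0.03675 = 0.49714
R_total = 0.03649 + 3.7597 + 0.49714 = 4.2933 m²·K/W
E = A × HDD × 24 / R / 1000 = 91.15 × 3790 × 24 / 4.2933 / 1000 = 1931.1 kWh

1931 kWh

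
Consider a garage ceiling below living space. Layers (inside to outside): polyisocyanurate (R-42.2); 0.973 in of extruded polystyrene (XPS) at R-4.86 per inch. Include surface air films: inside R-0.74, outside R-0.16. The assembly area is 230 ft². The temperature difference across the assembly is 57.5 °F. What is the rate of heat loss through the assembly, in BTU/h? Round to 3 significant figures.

0.973 × 4.86 = 4.729
R_total = 0.74 + 42.2 + 4.729 + 0.16 = 47.83 ft²·°F·h/BTU
Q = A·ΔT/R = 230 × 57.5 / 47.83 = 276.5 BTU/h

277 BTU/h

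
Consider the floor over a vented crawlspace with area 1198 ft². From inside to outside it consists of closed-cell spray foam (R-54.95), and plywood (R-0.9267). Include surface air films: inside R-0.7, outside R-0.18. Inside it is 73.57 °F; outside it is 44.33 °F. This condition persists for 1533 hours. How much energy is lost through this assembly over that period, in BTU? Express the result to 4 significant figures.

R_total = 0.7 + 54.95 + 0.9267 + 0.18 = 56.757 ft²·°F·h/BTU
Q = 1198 × (73.57 − 44.33) / 56.757 = 617.19 BTU/h
E = 617.19 × 1533 = 946150 BTU

946100 BTU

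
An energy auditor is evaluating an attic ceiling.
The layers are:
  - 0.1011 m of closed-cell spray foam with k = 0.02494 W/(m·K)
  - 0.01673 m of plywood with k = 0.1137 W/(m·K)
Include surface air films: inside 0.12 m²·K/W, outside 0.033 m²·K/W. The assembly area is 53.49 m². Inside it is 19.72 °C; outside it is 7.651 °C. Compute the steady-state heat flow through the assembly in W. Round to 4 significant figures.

148.3 W

0.1011/0.02494 = 4.0537
0.01673/0.1137 = 0.14714
R_total = 0.12 + 4.0537 + 0.14714 + 0.033 = 4.3539 m²·K/W
Q = A·ΔT/R = 53.49 × (19.72 − 7.651) / 4.3539 = 148.28 W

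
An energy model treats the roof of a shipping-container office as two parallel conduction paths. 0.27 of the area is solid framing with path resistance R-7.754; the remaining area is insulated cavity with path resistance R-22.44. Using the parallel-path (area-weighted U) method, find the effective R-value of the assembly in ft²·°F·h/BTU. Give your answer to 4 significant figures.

U_eff = 0.73/22.44 + 0.27/7.754 = 0.032531 + 0.034821 = 0.067352
R_eff = 1/U_eff = 14.847 ft²·°F·h/BTU

14.85 ft²·°F·h/BTU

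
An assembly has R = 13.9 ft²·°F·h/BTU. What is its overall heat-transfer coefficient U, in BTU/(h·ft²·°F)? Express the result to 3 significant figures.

0.0719 BTU/(h·ft²·°F)

U = 1/R = 1/13.9 = 0.07194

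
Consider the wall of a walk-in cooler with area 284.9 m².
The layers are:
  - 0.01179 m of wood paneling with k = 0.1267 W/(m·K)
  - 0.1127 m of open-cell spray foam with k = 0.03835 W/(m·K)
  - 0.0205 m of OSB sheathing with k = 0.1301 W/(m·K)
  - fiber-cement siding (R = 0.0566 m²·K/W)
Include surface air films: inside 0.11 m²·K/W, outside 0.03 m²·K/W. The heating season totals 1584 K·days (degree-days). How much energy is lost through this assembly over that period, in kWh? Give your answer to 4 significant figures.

3199 kWh

0.01179/0.1267 = 0.093054
0.1127/0.03835 = 2.9387
0.0205/0.1301 = 0.15757
R_total = 0.11 + 0.093054 + 2.9387 + 0.15757 + 0.0566 + 0.03 = 3.3859 m²·K/W
E = A × HDD × 24 / R / 1000 = 284.9 × 1584 × 24 / 3.3859 / 1000 = 3198.7 kWh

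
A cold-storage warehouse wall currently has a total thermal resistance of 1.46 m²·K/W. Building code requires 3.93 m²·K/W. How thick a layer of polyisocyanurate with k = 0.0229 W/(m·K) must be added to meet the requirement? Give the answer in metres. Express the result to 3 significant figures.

0.0566 m

ΔR = 3.93 − 1.46 = 2.47 m²·K/W
L = ΔR × k = 2.47 × 0.0229 = 0.05656 m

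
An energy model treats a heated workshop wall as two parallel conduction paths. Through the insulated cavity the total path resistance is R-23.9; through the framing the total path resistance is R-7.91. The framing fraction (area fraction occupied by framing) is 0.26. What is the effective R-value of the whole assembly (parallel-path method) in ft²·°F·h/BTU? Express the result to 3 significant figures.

15.7 ft²·°F·h/BTU

U_eff = 0.74/23.9 + 0.26/7.91 = 0.03096 + 0.03287 = 0.06383
R_eff = 1/U_eff = 15.67 ft²·°F·h/BTU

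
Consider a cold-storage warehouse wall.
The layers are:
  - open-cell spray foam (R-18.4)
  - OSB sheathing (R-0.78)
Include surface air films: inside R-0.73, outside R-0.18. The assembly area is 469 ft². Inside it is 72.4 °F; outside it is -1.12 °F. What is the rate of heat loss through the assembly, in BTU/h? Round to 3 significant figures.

R_total = 0.73 + 18.4 + 0.78 + 0.18 = 20.09 ft²·°F·h/BTU
Q = A·ΔT/R = 469 × (72.4 − (-1.12)) / 20.09 = 1716 BTU/h

1720 BTU/h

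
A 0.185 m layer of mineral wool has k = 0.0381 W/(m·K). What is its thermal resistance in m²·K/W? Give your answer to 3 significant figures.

4.86 m²·K/W

R = L/k = 0.185/0.0381 = 4.856 m²·K/W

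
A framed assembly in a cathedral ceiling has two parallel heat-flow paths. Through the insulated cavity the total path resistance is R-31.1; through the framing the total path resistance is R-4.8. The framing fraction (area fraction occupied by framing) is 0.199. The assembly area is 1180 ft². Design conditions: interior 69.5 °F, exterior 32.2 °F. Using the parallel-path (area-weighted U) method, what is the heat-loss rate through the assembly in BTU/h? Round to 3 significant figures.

U_eff = 0.801/31.1 + 0.199/4.8 = 0.02576 + 0.04146 = 0.06721
R_eff = 1/U_eff = 14.88 ft²·°F·h/BTU
Q = 1180 × (69.5 − 32.2) / 14.88 = 2958 BTU/h

2960 BTU/h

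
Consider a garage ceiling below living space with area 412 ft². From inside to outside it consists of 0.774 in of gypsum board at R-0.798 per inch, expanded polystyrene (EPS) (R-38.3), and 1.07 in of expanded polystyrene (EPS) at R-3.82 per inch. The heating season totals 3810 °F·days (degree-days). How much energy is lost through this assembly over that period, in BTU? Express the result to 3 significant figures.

0.774 × 0.798 = 0.6177
1.07 × 3.82 = 4.087
R_total = 0.6177 + 38.3 + 4.087 = 43.01 ft²·°F·h/BTU
E = A × HDD × 24 / R = 412 × 3810 × 24 / 43.01 = 876000 BTU

876000 BTU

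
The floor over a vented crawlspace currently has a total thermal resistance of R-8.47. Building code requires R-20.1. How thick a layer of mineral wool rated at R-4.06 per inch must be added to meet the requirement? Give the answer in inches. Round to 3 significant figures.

2.86 in

ΔR = 20.1 − 8.47 = 11.63 ft²·°F·h/BTU
L = ΔR / (R/in) = 11.63/4.06 = 2.865 in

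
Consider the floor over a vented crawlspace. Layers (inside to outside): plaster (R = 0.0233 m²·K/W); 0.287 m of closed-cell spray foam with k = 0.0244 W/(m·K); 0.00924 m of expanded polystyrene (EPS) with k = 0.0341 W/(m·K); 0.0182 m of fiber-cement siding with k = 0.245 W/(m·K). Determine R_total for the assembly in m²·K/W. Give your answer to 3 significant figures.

0.287/0.0244 = 11.76
0.00924/0.0341 = 0.271
0.0182/0.245 = 0.07429
R_total = 0.0233 + 11.76 + 0.271 + 0.07429 = 12.13 m²·K/W

12.1 m²·K/W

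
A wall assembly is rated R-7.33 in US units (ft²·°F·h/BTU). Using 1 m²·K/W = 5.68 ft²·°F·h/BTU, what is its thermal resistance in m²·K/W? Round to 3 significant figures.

1.29 m²·K/W

R_SI = 7.33/5.68 = 1.29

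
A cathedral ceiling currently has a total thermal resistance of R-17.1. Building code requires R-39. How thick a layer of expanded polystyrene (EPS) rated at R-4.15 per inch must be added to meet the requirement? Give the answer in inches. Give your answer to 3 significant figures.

5.28 in

ΔR = 39 − 17.1 = 21.9 ft²·°F·h/BTU
L = ΔR / (R/in) = 21.9/4.15 = 5.277 in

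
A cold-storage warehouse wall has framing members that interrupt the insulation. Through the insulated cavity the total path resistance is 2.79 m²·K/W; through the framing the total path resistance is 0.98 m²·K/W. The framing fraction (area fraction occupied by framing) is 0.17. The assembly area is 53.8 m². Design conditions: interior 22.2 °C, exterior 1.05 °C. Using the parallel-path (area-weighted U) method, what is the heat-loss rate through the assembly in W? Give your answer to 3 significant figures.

U_eff = 0.83/2.79 + 0.17/0.98 = 0.2975 + 0.1735 = 0.471
R_eff = 1/U_eff = 2.123 m²·K/W
Q = 53.8 × (22.2 − 1.05) / 2.123 = 535.9 W

536 W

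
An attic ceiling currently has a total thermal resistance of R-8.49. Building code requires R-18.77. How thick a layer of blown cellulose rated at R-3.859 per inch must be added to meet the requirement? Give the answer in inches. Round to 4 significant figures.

ΔR = 18.77 − 8.49 = 10.28 ft²·°F·h/BTU
L = ΔR / (R/in) = 10.28/3.859 = 2.6639 in

2.664 in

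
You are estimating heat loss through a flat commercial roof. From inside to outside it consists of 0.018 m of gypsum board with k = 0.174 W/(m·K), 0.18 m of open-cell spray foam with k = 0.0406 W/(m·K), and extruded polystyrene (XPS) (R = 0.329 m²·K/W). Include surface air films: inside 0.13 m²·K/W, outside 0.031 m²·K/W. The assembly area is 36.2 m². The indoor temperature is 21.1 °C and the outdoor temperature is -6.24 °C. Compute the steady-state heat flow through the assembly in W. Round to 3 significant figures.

0.018/0.174 = 0.1034
0.18/0.0406 = 4.433
R_total = 0.13 + 0.1034 + 4.433 + 0.329 + 0.031 = 5.027 m²·K/W
Q = A·ΔT/R = 36.2 × (21.1 − (-6.24)) / 5.027 = 196.9 W

197 W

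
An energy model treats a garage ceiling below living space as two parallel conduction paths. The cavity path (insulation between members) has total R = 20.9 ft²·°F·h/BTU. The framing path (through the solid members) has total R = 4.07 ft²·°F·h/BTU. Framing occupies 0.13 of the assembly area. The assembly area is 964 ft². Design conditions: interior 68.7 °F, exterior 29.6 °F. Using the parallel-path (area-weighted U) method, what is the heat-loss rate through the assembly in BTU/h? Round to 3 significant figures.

2770 BTU/h

U_eff = 0.87/20.9 + 0.13/4.07 = 0.04163 + 0.03194 = 0.07357
R_eff = 1/U_eff = 13.59 ft²·°F·h/BTU
Q = 964 × (68.7 − 29.6) / 13.59 = 2773 BTU/h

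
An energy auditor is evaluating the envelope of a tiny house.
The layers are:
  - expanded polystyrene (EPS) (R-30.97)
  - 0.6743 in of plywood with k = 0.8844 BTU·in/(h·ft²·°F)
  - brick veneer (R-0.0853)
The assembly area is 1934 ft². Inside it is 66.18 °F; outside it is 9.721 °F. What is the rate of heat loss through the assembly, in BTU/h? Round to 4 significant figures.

3432 BTU/h

0.6743/0.8844 = 0.76244
R_total = 30.97 + 0.76244 + 0.0853 = 31.818 ft²·°F·h/BTU
Q = A·ΔT/R = 1934 × (66.18 − 9.721) / 31.818 = 3431.8 BTU/h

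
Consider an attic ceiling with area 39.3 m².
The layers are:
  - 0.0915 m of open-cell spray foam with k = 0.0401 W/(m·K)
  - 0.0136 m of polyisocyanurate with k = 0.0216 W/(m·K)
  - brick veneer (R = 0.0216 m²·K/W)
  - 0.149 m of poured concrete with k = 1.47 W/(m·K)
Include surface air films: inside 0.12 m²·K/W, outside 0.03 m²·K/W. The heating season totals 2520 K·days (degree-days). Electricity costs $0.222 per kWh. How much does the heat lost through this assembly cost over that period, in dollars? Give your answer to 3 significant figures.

166 dollars

0.0915/0.0401 = 2.282
0.0136/0.0216 = 0.6296
0.149/1.47 = 0.1014
R_total = 0.12 + 2.282 + 0.6296 + 0.0216 + 0.1014 + 0.03 = 3.184 m²·K/W
E = A × HDD × 24 / R / 1000 = 39.3 × 2520 × 24 / 3.184 / 1000 = 746.4 kWh
Cost = 746.4 × 0.222 = $165.7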